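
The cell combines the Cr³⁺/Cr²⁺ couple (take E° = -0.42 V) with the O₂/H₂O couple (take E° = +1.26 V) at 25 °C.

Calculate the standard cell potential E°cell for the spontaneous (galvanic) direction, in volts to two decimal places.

+1.68 V

The O₂/H₂O couple has the higher reduction potential, so it is the cathode; Cr³⁺/Cr²⁺ is oxidised at the anode.
E°cell = E°(cathode) − E°(anode) = (+1.26) − (-0.42) = +1.68 V.
Since E°cell > 0, the reaction is spontaneous under standard conditions.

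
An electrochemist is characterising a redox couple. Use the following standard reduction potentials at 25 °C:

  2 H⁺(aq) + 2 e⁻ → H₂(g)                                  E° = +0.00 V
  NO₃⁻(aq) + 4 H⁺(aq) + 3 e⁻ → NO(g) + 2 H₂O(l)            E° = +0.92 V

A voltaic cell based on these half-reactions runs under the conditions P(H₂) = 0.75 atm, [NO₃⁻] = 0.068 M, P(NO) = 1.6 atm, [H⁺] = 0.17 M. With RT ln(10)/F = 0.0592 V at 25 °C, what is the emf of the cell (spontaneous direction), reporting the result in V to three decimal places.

+0.874 V

NO₃⁻/NO is the cathode (higher E°), H⁺/H₂ the anode: E°cell = +0.92 − (+0.00) = +0.92 V, n = 6.
Overall: 2 NO₃⁻(aq) + 2 H⁺(aq) + 3 H₂(g) → 2 NO(g) + 4 H₂O(l)
Q = P(NO)^2 / ([NO₃⁻]^2·[H⁺]^2·P(H₂)^3); log Q = 4.657.
E = E° − (0.0592/n) log Q = +0.92 − (0.0592/6)(4.657) = +0.874 V.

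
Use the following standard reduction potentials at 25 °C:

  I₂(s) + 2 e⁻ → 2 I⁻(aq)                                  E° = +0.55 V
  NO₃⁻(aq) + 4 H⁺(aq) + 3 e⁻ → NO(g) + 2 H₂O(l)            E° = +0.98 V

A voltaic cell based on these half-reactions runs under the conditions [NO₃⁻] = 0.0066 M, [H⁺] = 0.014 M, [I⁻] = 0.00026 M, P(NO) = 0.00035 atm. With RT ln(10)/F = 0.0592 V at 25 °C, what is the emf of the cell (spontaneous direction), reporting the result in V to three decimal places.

NO₃⁻/NO is the cathode (higher E°), I₂/I⁻ the anode: E°cell = +0.98 − (+0.55) = +0.43 V, n = 6.
Overall: 2 NO₃⁻(aq) + 8 H⁺(aq) + 6 I⁻(aq) → 2 NO(g) + 4 H₂O(l) + 3 I₂(s)
Q = P(NO)^2 / ([NO₃⁻]^2·[H⁺]^8·[I⁻]^6); log Q = 33.790.
E = E° − (0.0592/n) log Q = +0.43 − (0.0592/6)(33.790) = +0.097 V.

+0.097 V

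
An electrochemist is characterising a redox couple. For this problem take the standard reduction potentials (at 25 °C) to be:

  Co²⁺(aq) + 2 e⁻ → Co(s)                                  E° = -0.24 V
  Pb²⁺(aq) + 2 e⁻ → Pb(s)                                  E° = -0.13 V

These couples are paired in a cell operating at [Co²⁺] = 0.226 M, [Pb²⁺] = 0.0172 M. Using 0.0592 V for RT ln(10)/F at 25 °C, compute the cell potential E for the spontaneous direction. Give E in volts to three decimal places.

Pb²⁺/Pb is the cathode (higher E°), Co²⁺/Co the anode: E°cell = -0.13 − (-0.24) = +0.11 V, n = 2.
Overall: Pb²⁺(aq) + Co(s) → Pb(s) + Co²⁺(aq)
Q = [Co²⁺] / ([Pb²⁺]); log Q = 1.119.
E = E° − (0.0592/n) log Q = +0.11 − (0.0592/2)(1.119) = +0.077 V.

+0.077 V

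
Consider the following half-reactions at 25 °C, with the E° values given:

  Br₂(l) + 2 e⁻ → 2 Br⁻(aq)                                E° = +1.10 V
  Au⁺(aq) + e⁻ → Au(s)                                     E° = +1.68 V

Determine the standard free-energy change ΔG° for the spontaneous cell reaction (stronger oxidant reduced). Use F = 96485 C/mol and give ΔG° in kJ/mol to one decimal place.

-111.9 kJ/mol

Au⁺/Au (E° = +1.68 V) is the cathode; Br₂/Br⁻ (E° = +1.10 V) is the anode, so E°cell = +0.58 V.
Balancing electrons gives n = 2 (lcm of 1 and 2).
ΔG° = −nFE° = −(2)(96485)(+0.58) = -111,923 J = -111.9 kJ/mol.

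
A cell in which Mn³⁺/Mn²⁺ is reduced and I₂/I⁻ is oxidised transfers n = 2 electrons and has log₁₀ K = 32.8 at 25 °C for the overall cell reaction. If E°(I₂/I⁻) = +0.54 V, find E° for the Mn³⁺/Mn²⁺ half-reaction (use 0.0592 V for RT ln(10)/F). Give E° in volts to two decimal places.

E°cell = (0.0592/n)·log K = (0.0592/2)(32.8) = +0.971 V.
Since Mn³⁺/Mn²⁺ is the cathode and I₂/I⁻ the anode, E°cell = E°(Mn³⁺/Mn²⁺) − E°(I₂/I⁻).
So E°(Mn³⁺/Mn²⁺) = E°cell + E°(I₂/I⁻) = +0.971 + (+0.54) = +1.51 V.

+1.51 V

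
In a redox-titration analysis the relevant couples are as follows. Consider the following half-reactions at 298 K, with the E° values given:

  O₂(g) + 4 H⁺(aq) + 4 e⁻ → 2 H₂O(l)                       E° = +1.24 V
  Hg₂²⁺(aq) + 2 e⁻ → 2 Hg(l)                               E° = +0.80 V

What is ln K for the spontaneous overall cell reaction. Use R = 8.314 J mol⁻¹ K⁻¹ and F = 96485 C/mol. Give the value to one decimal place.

Cathode: O₂/H₂O; anode: Hg₂²⁺/Hg. E°cell = (+1.24) − (+0.80) = +0.44 V, with n = 4.
ΔG° = −nFE° = −RT ln K, so ln K = nFE°/(RT) = (4)(96485)(+0.44) / ((8.314)(298)) = 68.540.

68.5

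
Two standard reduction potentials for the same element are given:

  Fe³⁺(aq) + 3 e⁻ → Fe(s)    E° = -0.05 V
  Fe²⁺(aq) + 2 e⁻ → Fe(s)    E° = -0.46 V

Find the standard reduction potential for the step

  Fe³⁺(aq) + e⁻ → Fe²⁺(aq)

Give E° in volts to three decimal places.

+0.770 V

Sequential free energies add, so n₃E°₃ = n₁E°₁ + n₂E°₂.
With n₃ = 3, and the known step contributing 2×(-0.46) V, the unknown satisfies 1·E° = 3×(-0.05) − 2×(-0.46) = +0.770.
E° = +0.770 / 1 = +0.770 V.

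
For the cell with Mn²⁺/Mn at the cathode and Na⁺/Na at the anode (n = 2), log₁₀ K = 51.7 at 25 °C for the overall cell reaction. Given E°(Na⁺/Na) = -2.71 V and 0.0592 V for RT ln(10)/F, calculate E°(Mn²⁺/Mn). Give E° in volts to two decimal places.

E°cell = (0.0592/n)·log K = (0.0592/2)(51.7) = +1.530 V.
Since Mn²⁺/Mn is the cathode and Na⁺/Na the anode, E°cell = E°(Mn²⁺/Mn) − E°(Na⁺/Na).
So E°(Mn²⁺/Mn) = E°cell + E°(Na⁺/Na) = +1.530 + (-2.71) = -1.18 V.

-1.18 V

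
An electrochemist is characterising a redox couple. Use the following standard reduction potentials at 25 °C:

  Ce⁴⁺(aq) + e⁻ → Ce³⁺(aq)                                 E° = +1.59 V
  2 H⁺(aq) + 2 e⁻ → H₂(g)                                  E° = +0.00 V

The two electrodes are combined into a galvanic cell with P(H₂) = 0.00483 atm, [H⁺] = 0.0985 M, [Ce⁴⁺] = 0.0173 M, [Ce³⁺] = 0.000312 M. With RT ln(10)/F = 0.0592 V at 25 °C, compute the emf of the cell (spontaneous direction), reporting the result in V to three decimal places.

Ce⁴⁺/Ce³⁺ is the cathode (higher E°), H⁺/H₂ the anode: E°cell = +1.59 − (+0.00) = +1.59 V, n = 2.
Overall: 2 Ce⁴⁺(aq) + H₂(g) → 2 Ce³⁺(aq) + 2 H⁺(aq)
Q = [Ce³⁺]^2·[H⁺]^2 / ([Ce⁴⁺]^2·P(H₂)); log Q = -3.185.
E = E° − (0.0592/n) log Q = +1.59 − (0.0592/2)(-3.185) = +1.684 V.

+1.684 V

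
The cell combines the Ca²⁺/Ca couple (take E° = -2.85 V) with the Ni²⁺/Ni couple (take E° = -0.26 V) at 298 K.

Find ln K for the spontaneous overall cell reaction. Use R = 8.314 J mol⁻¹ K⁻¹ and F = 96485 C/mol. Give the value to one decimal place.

201.7

Cathode: Ni²⁺/Ni; anode: Ca²⁺/Ca. E°cell = (-0.26) − (-2.85) = +2.59 V, with n = 2.
ΔG° = −nFE° = −RT ln K, so ln K = nFE°/(RT) = (2)(96485)(+2.59) / ((8.314)(298)) = 201.727.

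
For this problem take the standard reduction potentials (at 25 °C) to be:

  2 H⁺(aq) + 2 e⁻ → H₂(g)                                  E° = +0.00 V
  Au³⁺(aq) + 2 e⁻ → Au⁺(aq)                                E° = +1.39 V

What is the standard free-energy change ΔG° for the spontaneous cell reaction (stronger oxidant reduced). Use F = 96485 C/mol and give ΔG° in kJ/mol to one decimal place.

Au³⁺/Au⁺ (E° = +1.39 V) is the cathode; H⁺/H₂ (E° = +0.00 V) is the anode, so E°cell = +1.39 V.
Balancing electrons gives n = 2 (lcm of 2 and 2).
ΔG° = −nFE° = −(2)(96485)(+1.39) = -268,228 J = -268.2 kJ/mol.

-268.2 kJ/mol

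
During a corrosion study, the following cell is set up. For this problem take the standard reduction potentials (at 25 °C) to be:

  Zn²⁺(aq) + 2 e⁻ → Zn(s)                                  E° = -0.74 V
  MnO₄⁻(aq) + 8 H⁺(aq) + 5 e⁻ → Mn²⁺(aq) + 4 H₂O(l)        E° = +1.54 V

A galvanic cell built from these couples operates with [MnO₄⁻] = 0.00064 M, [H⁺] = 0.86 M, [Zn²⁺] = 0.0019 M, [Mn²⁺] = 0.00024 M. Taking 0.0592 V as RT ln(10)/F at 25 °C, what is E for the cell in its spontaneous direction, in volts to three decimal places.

MnO₄⁻/Mn²⁺ is the cathode (higher E°), Zn²⁺/Zn the anode: E°cell = +1.54 − (-0.74) = +2.28 V, n = 10.
Overall: 2 MnO₄⁻(aq) + 16 H⁺(aq) + 5 Zn(s) → 2 Mn²⁺(aq) + 8 H₂O(l) + 5 Zn²⁺(aq)
Q = [Mn²⁺]^2·[Zn²⁺]^5 / ([MnO₄⁻]^2·[H⁺]^16); log Q = -13.410.
E = E° − (0.0592/n) log Q = +2.28 − (0.0592/10)(-13.410) = +2.359 V.

+2.359 V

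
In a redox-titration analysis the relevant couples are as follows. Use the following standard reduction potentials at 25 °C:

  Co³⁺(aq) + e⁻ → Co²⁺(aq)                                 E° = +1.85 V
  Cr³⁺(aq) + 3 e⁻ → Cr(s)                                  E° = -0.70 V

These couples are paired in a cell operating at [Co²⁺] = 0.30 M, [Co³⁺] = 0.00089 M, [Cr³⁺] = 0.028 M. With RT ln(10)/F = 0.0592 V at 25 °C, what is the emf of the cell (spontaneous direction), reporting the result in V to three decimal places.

Co³⁺/Co²⁺ is the cathode (higher E°), Cr³⁺/Cr the anode: E°cell = +1.85 − (-0.70) = +2.55 V, n = 3.
Overall: 3 Co³⁺(aq) + Cr(s) → 3 Co²⁺(aq) + Cr³⁺(aq)
Q = [Co²⁺]^3·[Cr³⁺] / ([Co³⁺]^3); log Q = 6.030.
E = E° − (0.0592/n) log Q = +2.55 − (0.0592/3)(6.030) = +2.431 V.

+2.431 V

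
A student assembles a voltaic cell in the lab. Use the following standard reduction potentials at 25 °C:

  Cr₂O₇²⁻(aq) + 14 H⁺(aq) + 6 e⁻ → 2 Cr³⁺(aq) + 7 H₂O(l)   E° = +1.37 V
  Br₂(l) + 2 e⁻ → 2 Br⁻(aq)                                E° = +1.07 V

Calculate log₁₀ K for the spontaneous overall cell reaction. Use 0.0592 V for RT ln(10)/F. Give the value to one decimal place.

Cathode: Cr₂O₇²⁻/Cr³⁺; anode: Br₂/Br⁻. E°cell = +0.30 V, n = 6.
log K = nE°cell / 0.0592 = (6)(+0.30) / 0.0592 = 30.4.

30.4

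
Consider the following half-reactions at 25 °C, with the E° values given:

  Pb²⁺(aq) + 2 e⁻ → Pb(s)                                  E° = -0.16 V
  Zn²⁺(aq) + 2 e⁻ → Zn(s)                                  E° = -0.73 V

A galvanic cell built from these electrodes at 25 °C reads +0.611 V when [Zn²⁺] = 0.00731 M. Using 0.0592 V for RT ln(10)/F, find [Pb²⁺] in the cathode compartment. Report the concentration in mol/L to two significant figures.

0.18 M

Pb²⁺/Pb is the cathode, Zn²⁺/Zn the anode: E°cell = +0.57 V, n = 2.
Overall reaction: Pb²⁺(aq) + Zn(s) → Pb(s) + Zn²⁺(aq); Q = [Zn²⁺]^1/[Pb²⁺]^1.
From E = E° − (0.0592/n) log Q: log Q = (E° − E)·n/0.0592 = (+0.57 − (+0.611))·2/0.0592 = -1.3851.
So 1·log[Pb²⁺] = 1·log(0.00731) − log Q = -2.1361 − (-1.3851) = -0.7510; [Pb²⁺] = 10^(-0.7510) ≈ 0.18 M.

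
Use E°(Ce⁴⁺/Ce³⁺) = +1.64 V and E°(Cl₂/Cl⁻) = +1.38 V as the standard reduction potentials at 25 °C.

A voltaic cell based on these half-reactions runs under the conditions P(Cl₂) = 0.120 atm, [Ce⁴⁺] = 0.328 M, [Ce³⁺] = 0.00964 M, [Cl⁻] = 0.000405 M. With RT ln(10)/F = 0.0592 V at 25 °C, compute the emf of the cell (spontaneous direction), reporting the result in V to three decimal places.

Ce⁴⁺/Ce³⁺ is the cathode (higher E°), Cl₂/Cl⁻ the anode: E°cell = +1.64 − (+1.38) = +0.26 V, n = 2.
Overall: 2 Ce⁴⁺(aq) + 2 Cl⁻(aq) → 2 Ce³⁺(aq) + Cl₂(g)
Q = [Ce³⁺]^2·P(Cl₂) / ([Ce⁴⁺]^2·[Cl⁻]^2); log Q = 2.801.
E = E° − (0.0592/n) log Q = +0.26 − (0.0592/2)(2.801) = +0.177 V.

+0.177 V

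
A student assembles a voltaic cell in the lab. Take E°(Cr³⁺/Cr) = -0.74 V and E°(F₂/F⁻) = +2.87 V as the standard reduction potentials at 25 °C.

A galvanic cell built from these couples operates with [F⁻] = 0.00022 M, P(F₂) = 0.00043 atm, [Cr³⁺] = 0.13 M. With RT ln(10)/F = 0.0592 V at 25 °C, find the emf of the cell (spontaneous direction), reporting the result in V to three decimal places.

F₂/F⁻ is the cathode (higher E°), Cr³⁺/Cr the anode: E°cell = +2.87 − (-0.74) = +3.61 V, n = 6.
Overall: 3 F₂(g) + 2 Cr(s) → 6 F⁻(aq) + 2 Cr³⁺(aq)
Q = [F⁻]^6·[Cr³⁺]^2 / (P(F₂)^3); log Q = -13.618.
E = E° − (0.0592/n) log Q = +3.61 − (0.0592/6)(-13.618) = +3.744 V.

+3.744 V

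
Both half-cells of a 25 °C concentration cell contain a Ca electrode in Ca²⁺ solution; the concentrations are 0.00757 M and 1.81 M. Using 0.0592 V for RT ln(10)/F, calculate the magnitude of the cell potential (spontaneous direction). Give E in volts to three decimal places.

+0.070 V

For a concentration cell E°cell = 0. The 1.81 M side is the cathode (reduction is favoured where [Ca²⁺] is higher).
With n = 2, E = −(0.0592/2) log([Ca²⁺]ₐₙ/[Ca²⁺]꜀ₐₜ) = −(0.0592/2) log(0.00757/1.81) = −(0.0592/2)(-2.379) = +0.070 V.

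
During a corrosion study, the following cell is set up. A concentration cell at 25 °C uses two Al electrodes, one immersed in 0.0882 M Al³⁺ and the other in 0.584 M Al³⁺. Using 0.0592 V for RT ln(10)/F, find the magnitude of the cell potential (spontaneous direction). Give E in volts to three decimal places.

+0.016 V

For a concentration cell E°cell = 0. The 0.584 M side is the cathode (reduction is favoured where [Al³⁺] is higher).
With n = 3, E = −(0.0592/3) log([Al³⁺]ₐₙ/[Al³⁺]꜀ₐₜ) = −(0.0592/3) log(0.0882/0.584) = −(0.0592/3)(-0.821) = +0.016 V.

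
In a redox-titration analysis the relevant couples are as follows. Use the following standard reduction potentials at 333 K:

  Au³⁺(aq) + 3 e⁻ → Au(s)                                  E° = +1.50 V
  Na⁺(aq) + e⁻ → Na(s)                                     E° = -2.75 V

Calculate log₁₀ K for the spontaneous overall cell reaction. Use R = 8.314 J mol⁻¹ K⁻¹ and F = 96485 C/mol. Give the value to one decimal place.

Cathode: Au³⁺/Au; anode: Na⁺/Na. E°cell = (+1.50) − (-2.75) = +4.25 V, with n = 3.
ΔG° = −nFE° = −RT ln K, so ln K = nFE°/(RT) = (3)(96485)(+4.25) / ((8.314)(333)) = 444.340.
log₁₀ K = 444.340 / ln 10 = 193.0.

193.0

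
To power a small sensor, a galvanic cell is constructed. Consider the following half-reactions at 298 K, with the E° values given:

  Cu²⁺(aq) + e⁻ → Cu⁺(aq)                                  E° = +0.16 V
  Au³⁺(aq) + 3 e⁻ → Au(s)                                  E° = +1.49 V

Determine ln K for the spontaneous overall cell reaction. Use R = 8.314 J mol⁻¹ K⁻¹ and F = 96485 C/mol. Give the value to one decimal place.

155.4

Cathode: Au³⁺/Au; anode: Cu²⁺/Cu⁺. E°cell = (+1.49) − (+0.16) = +1.33 V, with n = 3.
ΔG° = −nFE° = −RT ln K, so ln K = nFE°/(RT) = (3)(96485)(+1.33) / ((8.314)(298)) = 155.384.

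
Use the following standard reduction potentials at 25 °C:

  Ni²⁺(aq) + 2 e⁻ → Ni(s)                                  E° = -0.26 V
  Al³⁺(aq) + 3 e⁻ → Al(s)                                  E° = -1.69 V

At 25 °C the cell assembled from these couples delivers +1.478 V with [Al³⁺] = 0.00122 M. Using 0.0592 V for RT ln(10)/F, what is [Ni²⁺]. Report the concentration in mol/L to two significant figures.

0.48 M

Ni²⁺/Ni is the cathode, Al³⁺/Al the anode: E°cell = +1.43 V, n = 6.
Overall reaction: 3 Ni²⁺(aq) + 2 Al(s) → 3 Ni(s) + 2 Al³⁺(aq); Q = [Al³⁺]^2/[Ni²⁺]^3.
From E = E° − (0.0592/n) log Q: log Q = (E° − E)·n/0.0592 = (+1.43 − (+1.478))·6/0.0592 = -4.8649.
So 3·log[Ni²⁺] = 2·log(0.00122) − log Q = -5.8273 − (-4.8649) = -0.9624; log[Ni²⁺] = -0.9624 / 3 = -0.3208; [Ni²⁺] = 10^(-0.3208) ≈ 0.48 M.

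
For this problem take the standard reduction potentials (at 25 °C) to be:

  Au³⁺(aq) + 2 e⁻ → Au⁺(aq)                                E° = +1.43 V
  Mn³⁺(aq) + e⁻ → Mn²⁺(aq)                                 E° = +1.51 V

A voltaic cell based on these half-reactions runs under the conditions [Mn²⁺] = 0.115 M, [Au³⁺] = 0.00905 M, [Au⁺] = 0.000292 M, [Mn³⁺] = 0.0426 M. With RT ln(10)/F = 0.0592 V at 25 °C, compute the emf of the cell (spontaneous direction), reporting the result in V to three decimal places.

Mn³⁺/Mn²⁺ is the cathode (higher E°), Au³⁺/Au⁺ the anode: E°cell = +1.51 − (+1.43) = +0.08 V, n = 2.
Overall: 2 Mn³⁺(aq) + Au⁺(aq) → 2 Mn²⁺(aq) + Au³⁺(aq)
Q = [Mn²⁺]^2·[Au³⁺] / ([Mn³⁺]^2·[Au⁺]); log Q = 2.354.
E = E° − (0.0592/n) log Q = +0.08 − (0.0592/2)(2.354) = +0.010 V.

+0.010 V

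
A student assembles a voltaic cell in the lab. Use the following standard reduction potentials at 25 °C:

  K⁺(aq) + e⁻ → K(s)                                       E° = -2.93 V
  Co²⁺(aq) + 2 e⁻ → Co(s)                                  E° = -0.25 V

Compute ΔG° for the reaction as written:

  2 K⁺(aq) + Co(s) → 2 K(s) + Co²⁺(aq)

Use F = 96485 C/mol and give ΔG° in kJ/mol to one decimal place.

As written, K⁺/K is reduced (cathode) and Co²⁺/Co is oxidised (anode), so E°cell = (-2.93) − (-0.25) = -2.68 V.
Balancing electrons gives n = 2.
ΔG° = −nFE° = −(2)(96485)(-2.68) = 517,160 J = +517.2 kJ/mol.

+517.2 kJ/mol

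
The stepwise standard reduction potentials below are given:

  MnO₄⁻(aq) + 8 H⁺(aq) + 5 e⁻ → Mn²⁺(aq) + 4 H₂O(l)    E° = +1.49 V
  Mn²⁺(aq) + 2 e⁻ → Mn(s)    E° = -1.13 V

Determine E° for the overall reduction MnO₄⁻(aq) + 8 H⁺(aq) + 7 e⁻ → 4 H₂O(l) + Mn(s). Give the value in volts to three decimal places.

Adding the free-energy changes (−nFE°) of the two steps gives −n₃FE°₃ = −n₁FE°₁ − n₂FE°₂.
E°₃ = (5×+1.49 + 2×-1.13) / 7 = (+5.190) / 7 = +0.741 V.

+0.741 V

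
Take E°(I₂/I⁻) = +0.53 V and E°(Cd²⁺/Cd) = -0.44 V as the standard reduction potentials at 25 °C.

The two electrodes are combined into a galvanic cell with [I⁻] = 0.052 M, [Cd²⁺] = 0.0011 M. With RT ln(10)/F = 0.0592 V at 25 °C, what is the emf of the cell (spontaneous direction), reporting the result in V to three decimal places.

+1.134 V

I₂/I⁻ is the cathode (higher E°), Cd²⁺/Cd the anode: E°cell = +0.53 − (-0.44) = +0.97 V, n = 2.
Overall: I₂(s) + Cd(s) → 2 I⁻(aq) + Cd²⁺(aq)
Q = [I⁻]^2·[Cd²⁺]; log Q = -5.527.
E = E° − (0.0592/n) log Q = +0.97 − (0.0592/2)(-5.527) = +1.134 V.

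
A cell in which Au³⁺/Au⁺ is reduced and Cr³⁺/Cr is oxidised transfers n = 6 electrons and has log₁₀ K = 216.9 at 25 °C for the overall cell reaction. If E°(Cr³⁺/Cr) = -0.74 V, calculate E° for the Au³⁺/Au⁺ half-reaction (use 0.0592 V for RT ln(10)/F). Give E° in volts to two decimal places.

+1.40 V

E°cell = (0.0592/n)·log K = (0.0592/6)(216.9) = +2.140 V.
Since Au³⁺/Au⁺ is the cathode and Cr³⁺/Cr the anode, E°cell = E°(Au³⁺/Au⁺) − E°(Cr³⁺/Cr).
So E°(Au³⁺/Au⁺) = E°cell + E°(Cr³⁺/Cr) = +2.140 + (-0.74) = +1.40 V.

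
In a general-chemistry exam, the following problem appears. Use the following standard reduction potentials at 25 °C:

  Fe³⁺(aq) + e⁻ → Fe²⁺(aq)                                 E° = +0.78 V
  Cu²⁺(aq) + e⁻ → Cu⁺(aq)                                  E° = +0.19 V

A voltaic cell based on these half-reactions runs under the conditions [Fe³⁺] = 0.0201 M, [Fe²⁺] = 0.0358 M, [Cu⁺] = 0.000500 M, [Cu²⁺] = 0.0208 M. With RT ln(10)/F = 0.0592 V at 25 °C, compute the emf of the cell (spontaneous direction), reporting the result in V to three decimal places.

Fe³⁺/Fe²⁺ is the cathode (higher E°), Cu²⁺/Cu⁺ the anode: E°cell = +0.78 − (+0.19) = +0.59 V, n = 1.
Overall: Fe³⁺(aq) + Cu⁺(aq) → Fe²⁺(aq) + Cu²⁺(aq)
Q = [Fe²⁺]·[Cu²⁺] / ([Fe³⁺]·[Cu⁺]); log Q = 1.870.
E = E° − (0.0592/n) log Q = +0.59 − (0.0592/1)(1.870) = +0.479 V.

+0.479 V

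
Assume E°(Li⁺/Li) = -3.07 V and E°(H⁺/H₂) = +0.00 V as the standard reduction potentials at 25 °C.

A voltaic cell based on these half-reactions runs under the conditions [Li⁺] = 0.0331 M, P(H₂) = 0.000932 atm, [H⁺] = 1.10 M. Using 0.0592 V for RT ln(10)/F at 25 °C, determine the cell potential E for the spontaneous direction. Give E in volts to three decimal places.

H⁺/H₂ is the cathode (higher E°), Li⁺/Li the anode: E°cell = +0.00 − (-3.07) = +3.07 V, n = 2.
Overall: 2 H⁺(aq) + 2 Li(s) → H₂(g) + 2 Li⁺(aq)
Q = P(H₂)·[Li⁺]^2 / ([H⁺]^2); log Q = -6.074.
E = E° − (0.0592/n) log Q = +3.07 − (0.0592/2)(-6.074) = +3.250 V.

+3.250 V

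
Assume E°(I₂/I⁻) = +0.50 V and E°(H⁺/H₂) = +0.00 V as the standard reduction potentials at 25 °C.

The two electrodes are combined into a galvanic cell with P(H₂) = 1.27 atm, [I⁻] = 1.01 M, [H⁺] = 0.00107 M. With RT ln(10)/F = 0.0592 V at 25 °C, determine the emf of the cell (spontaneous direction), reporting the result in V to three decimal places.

I₂/I⁻ is the cathode (higher E°), H⁺/H₂ the anode: E°cell = +0.50 − (+0.00) = +0.50 V, n = 2.
Overall: I₂(s) + H₂(g) → 2 I⁻(aq) + 2 H⁺(aq)
Q = [I⁻]^2·[H⁺]^2 / (P(H₂)); log Q = -6.036.
E = E° − (0.0592/n) log Q = +0.50 − (0.0592/2)(-6.036) = +0.679 V.

+0.679 V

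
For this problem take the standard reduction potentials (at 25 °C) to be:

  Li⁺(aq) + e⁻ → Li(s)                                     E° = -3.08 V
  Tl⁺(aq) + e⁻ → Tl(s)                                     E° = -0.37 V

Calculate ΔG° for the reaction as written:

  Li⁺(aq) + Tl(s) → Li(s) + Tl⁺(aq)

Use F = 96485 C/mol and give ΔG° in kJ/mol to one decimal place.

+261.5 kJ/mol

As written, Li⁺/Li is reduced (cathode) and Tl⁺/Tl is oxidised (anode), so E°cell = (-3.08) − (-0.37) = -2.71 V.
Balancing electrons gives n = 1.
ΔG° = −nFE° = −(1)(96485)(-2.71) = 261,474 J = +261.5 kJ/mol.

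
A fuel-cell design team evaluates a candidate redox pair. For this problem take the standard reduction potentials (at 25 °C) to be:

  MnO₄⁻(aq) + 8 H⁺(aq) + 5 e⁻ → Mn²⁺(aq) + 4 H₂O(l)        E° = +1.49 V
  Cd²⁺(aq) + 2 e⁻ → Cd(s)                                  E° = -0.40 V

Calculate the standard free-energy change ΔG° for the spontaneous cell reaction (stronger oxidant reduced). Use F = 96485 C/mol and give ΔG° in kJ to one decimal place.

-1823.6 kJ

MnO₄⁻/Mn²⁺ (E° = +1.49 V) is the cathode; Cd²⁺/Cd (E° = -0.40 V) is the anode, so E°cell = +1.89 V.
Balancing electrons gives n = 10 (lcm of 5 and 2).
ΔG° = −nFE° = −(10)(96485)(+1.89) = -1,823,566 J = -1823.6 kJ.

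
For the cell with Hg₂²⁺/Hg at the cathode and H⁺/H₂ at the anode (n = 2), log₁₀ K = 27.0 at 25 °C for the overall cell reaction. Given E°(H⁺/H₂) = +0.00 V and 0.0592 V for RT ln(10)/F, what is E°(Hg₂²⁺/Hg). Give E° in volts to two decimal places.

+0.80 V

E°cell = (0.0592/n)·log K = (0.0592/2)(27.0) = +0.799 V.
Since Hg₂²⁺/Hg is the cathode and H⁺/H₂ the anode, E°cell = E°(Hg₂²⁺/Hg) − E°(H⁺/H₂).
So E°(Hg₂²⁺/Hg) = E°cell + E°(H⁺/H₂) = +0.799 + (+0.00) = +0.80 V.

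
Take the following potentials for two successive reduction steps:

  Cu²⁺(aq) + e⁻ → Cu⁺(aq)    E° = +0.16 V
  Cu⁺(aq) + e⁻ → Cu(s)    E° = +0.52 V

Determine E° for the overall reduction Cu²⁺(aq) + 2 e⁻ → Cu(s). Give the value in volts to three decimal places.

+0.340 V

Since ΔG° = −nFE° is additive over sequential reductions, n₃E°₃ = n₁E°₁ + n₂E°₂.
E°₃ = (1×+0.16 + 1×+0.52) / 2 = (+0.680) / 2 = +0.340 V.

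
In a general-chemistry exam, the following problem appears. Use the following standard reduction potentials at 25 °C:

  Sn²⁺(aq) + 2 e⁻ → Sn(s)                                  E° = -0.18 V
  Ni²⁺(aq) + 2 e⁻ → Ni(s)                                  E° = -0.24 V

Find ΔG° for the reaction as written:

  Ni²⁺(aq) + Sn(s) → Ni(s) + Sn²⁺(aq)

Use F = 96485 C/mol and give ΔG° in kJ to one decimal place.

+11.6 kJ

As written, Ni²⁺/Ni is reduced (cathode) and Sn²⁺/Sn is oxidised (anode), so E°cell = (-0.24) − (-0.18) = -0.06 V.
Balancing electrons gives n = 2.
ΔG° = −nFE° = −(2)(96485)(-0.06) = 11,578 J = +11.6 kJ.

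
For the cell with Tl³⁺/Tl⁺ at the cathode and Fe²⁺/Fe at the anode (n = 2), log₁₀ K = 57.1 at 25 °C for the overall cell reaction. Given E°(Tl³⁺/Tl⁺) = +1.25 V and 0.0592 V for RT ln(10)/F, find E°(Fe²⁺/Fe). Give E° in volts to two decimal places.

-0.44 V

E°cell = (0.0592/n)·log K = (0.0592/2)(57.1) = +1.690 V.
Since Tl³⁺/Tl⁺ is the cathode and Fe²⁺/Fe the anode, E°cell = E°(Tl³⁺/Tl⁺) − E°(Fe²⁺/Fe).
So E°(Fe²⁺/Fe) = E°(Tl³⁺/Tl⁺) − E°cell = (+1.25) − (+1.690) = -0.44 V.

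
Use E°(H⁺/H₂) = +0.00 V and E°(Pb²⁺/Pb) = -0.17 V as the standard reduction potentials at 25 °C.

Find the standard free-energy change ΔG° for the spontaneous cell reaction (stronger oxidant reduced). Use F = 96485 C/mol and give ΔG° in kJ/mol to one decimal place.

H⁺/H₂ (E° = +0.00 V) is the cathode; Pb²⁺/Pb (E° = -0.17 V) is the anode, so E°cell = +0.17 V.
Balancing electrons gives n = 2 (lcm of 2 and 2).
ΔG° = −nFE° = −(2)(96485)(+0.17) = -32,805 J = -32.8 kJ/mol.

-32.8 kJ/mol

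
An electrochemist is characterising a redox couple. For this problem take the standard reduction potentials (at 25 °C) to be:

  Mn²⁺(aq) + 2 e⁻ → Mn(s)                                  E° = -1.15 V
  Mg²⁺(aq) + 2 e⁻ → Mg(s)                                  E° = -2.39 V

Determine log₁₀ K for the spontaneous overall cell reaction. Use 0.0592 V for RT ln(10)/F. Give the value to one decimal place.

Cathode: Mn²⁺/Mn; anode: Mg²⁺/Mg. E°cell = +1.24 V, n = 2.
log K = nE°cell / 0.0592 = (2)(+1.24) / 0.0592 = 41.9.

41.9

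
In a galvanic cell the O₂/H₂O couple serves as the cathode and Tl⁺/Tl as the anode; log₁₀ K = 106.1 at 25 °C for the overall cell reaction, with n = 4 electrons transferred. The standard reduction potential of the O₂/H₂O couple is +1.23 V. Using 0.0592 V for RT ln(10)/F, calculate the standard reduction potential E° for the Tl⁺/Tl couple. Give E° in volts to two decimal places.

-0.34 V

E°cell = (0.0592/n)·log K = (0.0592/4)(106.1) = +1.570 V.
Since O₂/H₂O is the cathode and Tl⁺/Tl the anode, E°cell = E°(O₂/H₂O) − E°(Tl⁺/Tl).
So E°(Tl⁺/Tl) = E°(O₂/H₂O) − E°cell = (+1.23) − (+1.570) = -0.34 V.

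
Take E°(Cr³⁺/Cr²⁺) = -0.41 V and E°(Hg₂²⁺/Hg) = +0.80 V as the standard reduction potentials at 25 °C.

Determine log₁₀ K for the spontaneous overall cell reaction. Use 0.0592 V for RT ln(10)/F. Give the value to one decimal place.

Cathode: Hg₂²⁺/Hg; anode: Cr³⁺/Cr²⁺. E°cell = +1.21 V, n = 2.
log K = nE°cell / 0.0592 = (2)(+1.21) / 0.0592 = 40.9.

40.9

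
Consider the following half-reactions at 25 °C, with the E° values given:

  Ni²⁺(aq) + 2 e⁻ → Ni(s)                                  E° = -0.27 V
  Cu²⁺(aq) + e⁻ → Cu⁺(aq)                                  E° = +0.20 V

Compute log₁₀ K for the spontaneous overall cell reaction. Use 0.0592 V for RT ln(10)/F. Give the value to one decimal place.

15.9

Cathode: Cu²⁺/Cu⁺; anode: Ni²⁺/Ni. E°cell = +0.47 V, n = 2.
log K = nE°cell / 0.0592 = (2)(+0.47) / 0.0592 = 15.9.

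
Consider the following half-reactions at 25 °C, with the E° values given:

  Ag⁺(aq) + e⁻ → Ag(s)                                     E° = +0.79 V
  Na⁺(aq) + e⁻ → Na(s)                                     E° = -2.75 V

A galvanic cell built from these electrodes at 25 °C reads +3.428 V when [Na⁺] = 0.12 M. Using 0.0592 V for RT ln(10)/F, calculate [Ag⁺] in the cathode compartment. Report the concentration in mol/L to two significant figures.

Ag⁺/Ag is the cathode, Na⁺/Na the anode: E°cell = +3.54 V, n = 1.
Overall reaction: Ag⁺(aq) + Na(s) → Ag(s) + Na⁺(aq); Q = [Na⁺]^1/[Ag⁺]^1.
From E = E° − (0.0592/n) log Q: log Q = (E° − E)·n/0.0592 = (+3.54 − (+3.428))·1/0.0592 = 1.8919.
So 1·log[Ag⁺] = 1·log(0.12) − log Q = -0.9208 − (1.8919) = -2.8127; [Ag⁺] = 10^(-2.8127) ≈ 0.0015 M.

0.0015 M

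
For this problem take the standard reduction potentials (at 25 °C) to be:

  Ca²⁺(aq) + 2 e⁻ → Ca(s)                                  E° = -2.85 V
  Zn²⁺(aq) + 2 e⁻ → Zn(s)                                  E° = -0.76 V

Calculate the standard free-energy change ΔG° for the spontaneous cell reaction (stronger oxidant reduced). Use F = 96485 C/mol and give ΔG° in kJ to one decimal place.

-403.3 kJ

Zn²⁺/Zn (E° = -0.76 V) is the cathode; Ca²⁺/Ca (E° = -2.85 V) is the anode, so E°cell = +2.09 V.
Balancing electrons gives n = 2 (lcm of 2 and 2).
ΔG° = −nFE° = −(2)(96485)(+2.09) = -403,307 J = -403.3 kJ.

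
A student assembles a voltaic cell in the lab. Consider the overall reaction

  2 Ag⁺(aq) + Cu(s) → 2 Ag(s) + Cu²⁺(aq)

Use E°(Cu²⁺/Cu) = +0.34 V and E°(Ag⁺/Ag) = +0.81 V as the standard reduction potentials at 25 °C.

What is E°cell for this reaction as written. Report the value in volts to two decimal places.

+0.47 V

The Ag⁺/Ag couple has the higher reduction potential, so it is the cathode; Cu²⁺/Cu is oxidised at the anode.
E°cell = E°(cathode) − E°(anode) = (+0.81) − (+0.34) = +0.47 V.
Since E°cell > 0, the reaction is spontaneous under standard conditions.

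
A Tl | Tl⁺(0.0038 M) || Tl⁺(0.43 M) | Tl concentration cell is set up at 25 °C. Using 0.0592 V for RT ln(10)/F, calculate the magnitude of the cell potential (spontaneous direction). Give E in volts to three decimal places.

+0.122 V

For a concentration cell E°cell = 0. The 0.43 M side is the cathode (reduction is favoured where [Tl⁺] is higher).
With n = 1, E = −(0.0592/1) log([Tl⁺]ₐₙ/[Tl⁺]꜀ₐₜ) = −(0.0592/1) log(0.0038/0.43) = −(0.0592/1)(-2.054) = +0.122 V.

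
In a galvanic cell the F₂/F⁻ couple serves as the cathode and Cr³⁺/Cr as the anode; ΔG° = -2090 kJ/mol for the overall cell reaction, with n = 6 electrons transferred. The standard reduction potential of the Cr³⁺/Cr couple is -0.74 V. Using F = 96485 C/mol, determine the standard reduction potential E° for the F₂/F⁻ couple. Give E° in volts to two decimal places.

E°cell = −ΔG°/(nF) = −(-2090×10³)/((6)(96485)) = +3.610 V.
Since F₂/F⁻ is the cathode and Cr³⁺/Cr the anode, E°cell = E°(F₂/F⁻) − E°(Cr³⁺/Cr).
So E°(F₂/F⁻) = E°cell + E°(Cr³⁺/Cr) = +3.610 + (-0.74) = +2.87 V.

+2.87 V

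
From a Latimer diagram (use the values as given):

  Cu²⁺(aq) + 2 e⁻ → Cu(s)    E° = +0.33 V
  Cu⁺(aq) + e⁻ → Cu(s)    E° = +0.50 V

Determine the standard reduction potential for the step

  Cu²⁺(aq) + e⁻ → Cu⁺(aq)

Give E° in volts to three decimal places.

Sequential free energies add, so n₃E°₃ = n₁E°₁ + n₂E°₂.
With n₃ = 2, and the known step contributing 1×(+0.50) V, the unknown satisfies 1·E° = 2×(+0.33) − 1×(+0.50) = +0.160.
E° = +0.160 / 1 = +0.160 V.

+0.160 V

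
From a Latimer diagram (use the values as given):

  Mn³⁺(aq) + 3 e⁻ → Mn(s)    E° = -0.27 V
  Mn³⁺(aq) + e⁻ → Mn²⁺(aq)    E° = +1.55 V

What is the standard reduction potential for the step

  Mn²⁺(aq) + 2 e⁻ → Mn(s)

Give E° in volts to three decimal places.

-1.180 V

Sequential free energies add, so n₃E°₃ = n₁E°₁ + n₂E°₂.
With n₃ = 3, and the known step contributing 1×(+1.55) V, the unknown satisfies 2·E° = 3×(-0.27) − 1×(+1.55) = -2.360.
E° = -2.360 / 2 = -1.180 V.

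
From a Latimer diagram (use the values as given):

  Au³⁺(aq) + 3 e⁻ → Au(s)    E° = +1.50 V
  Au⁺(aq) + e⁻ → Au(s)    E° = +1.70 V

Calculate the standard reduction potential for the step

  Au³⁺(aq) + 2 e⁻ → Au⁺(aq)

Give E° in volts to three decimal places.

Sequential free energies add, so n₃E°₃ = n₁E°₁ + n₂E°₂.
With n₃ = 3, and the known step contributing 1×(+1.70) V, the unknown satisfies 2·E° = 3×(+1.50) − 1×(+1.70) = +2.800.
E° = +2.800 / 2 = +1.400 V.

+1.400 V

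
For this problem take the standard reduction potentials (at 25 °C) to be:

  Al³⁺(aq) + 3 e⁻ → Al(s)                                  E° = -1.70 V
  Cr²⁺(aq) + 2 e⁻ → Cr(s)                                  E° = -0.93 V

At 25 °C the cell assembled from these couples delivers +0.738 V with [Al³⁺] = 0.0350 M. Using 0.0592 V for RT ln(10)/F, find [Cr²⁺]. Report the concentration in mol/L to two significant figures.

0.0089 M

Cr²⁺/Cr is the cathode, Al³⁺/Al the anode: E°cell = +0.77 V, n = 6.
Overall reaction: 3 Cr²⁺(aq) + 2 Al(s) → 3 Cr(s) + 2 Al³⁺(aq); Q = [Al³⁺]^2/[Cr²⁺]^3.
From E = E° − (0.0592/n) log Q: log Q = (E° − E)·n/0.0592 = (+0.77 − (+0.738))·6/0.0592 = 3.2432.
So 3·log[Cr²⁺] = 2·log(0.035) − log Q = -2.9119 − (3.2432) = -6.1551; log[Cr²⁺] = -6.1551 / 3 = -2.0517; [Cr²⁺] = 10^(-2.0517) ≈ 0.0089 M.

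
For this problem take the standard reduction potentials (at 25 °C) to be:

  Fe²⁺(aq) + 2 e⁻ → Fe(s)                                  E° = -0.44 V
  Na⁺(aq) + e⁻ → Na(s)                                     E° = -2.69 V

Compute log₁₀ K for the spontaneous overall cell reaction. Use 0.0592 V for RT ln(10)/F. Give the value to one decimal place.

Cathode: Fe²⁺/Fe; anode: Na⁺/Na. E°cell = +2.25 V, n = 2.
log K = nE°cell / 0.0592 = (2)(+2.25) / 0.0592 = 76.0.

76.0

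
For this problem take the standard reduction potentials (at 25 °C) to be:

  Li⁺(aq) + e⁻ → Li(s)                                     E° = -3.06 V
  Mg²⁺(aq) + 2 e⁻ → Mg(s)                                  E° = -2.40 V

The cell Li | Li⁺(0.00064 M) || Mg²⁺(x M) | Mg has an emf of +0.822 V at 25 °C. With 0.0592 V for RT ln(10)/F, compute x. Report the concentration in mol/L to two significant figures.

0.12 M

Mg²⁺/Mg is the cathode, Li⁺/Li the anode: E°cell = +0.66 V, n = 2.
Overall reaction: Mg²⁺(aq) + 2 Li(s) → Mg(s) + 2 Li⁺(aq); Q = [Li⁺]^2/[Mg²⁺]^1.
From E = E° − (0.0592/n) log Q: log Q = (E° − E)·n/0.0592 = (+0.66 − (+0.822))·2/0.0592 = -5.4730.
So 1·log[Mg²⁺] = 2·log(0.00064) − log Q = -6.3876 − (-5.4730) = -0.9146; [Mg²⁺] = 10^(-0.9146) ≈ 0.12 M.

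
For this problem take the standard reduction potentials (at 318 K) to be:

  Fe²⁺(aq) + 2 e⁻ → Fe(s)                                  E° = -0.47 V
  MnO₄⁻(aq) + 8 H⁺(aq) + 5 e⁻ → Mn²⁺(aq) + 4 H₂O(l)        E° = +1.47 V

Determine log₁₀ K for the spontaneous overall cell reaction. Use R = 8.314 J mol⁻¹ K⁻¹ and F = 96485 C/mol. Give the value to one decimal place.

307.5

Cathode: MnO₄⁻/Mn²⁺; anode: Fe²⁺/Fe. E°cell = (+1.47) − (-0.47) = +1.94 V, with n = 10.
ΔG° = −nFE° = −RT ln K, so ln K = nFE°/(RT) = (10)(96485)(+1.94) / ((8.314)(318)) = 707.986.
log₁₀ K = 707.986 / ln 10 = 307.5.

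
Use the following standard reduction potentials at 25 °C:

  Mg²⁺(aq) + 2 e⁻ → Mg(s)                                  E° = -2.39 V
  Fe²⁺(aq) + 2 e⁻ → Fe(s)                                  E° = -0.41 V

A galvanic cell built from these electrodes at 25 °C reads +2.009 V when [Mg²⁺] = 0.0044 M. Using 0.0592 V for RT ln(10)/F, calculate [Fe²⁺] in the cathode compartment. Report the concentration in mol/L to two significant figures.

0.042 M

Fe²⁺/Fe is the cathode, Mg²⁺/Mg the anode: E°cell = +1.98 V, n = 2.
Overall reaction: Fe²⁺(aq) + Mg(s) → Fe(s) + Mg²⁺(aq); Q = [Mg²⁺]^1/[Fe²⁺]^1.
From E = E° − (0.0592/n) log Q: log Q = (E° − E)·n/0.0592 = (+1.98 − (+2.009))·2/0.0592 = -0.9797.
So 1·log[Fe²⁺] = 1·log(0.0044) − log Q = -2.3565 − (-0.9797) = -1.3768; [Fe²⁺] = 10^(-1.3768) ≈ 0.042 M.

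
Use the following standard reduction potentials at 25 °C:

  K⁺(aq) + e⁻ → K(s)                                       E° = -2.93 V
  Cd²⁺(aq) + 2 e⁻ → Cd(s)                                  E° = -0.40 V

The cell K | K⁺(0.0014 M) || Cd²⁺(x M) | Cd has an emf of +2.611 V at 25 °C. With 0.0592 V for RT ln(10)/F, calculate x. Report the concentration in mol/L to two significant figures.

Cd²⁺/Cd is the cathode, K⁺/K the anode: E°cell = +2.53 V, n = 2.
Overall reaction: Cd²⁺(aq) + 2 K(s) → Cd(s) + 2 K⁺(aq); Q = [K⁺]^2/[Cd²⁺]^1.
From E = E° − (0.0592/n) log Q: log Q = (E° − E)·n/0.0592 = (+2.53 − (+2.611))·2/0.0592 = -2.7365.
So 1·log[Cd²⁺] = 2·log(0.0014) − log Q = -5.7077 − (-2.7365) = -2.9712; [Cd²⁺] = 10^(-2.9712) ≈ 0.0011 M.

0.0011 M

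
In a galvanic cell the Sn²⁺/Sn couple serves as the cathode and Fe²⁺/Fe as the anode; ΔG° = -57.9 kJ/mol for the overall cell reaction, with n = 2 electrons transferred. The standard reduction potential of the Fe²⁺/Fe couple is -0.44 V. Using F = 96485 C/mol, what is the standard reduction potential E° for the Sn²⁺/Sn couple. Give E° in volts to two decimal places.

E°cell = −ΔG°/(nF) = −(-57.9×10³)/((2)(96485)) = +0.300 V.
Since Sn²⁺/Sn is the cathode and Fe²⁺/Fe the anode, E°cell = E°(Sn²⁺/Sn) − E°(Fe²⁺/Fe).
So E°(Sn²⁺/Sn) = E°cell + E°(Fe²⁺/Fe) = +0.300 + (-0.44) = -0.14 V.

-0.14 V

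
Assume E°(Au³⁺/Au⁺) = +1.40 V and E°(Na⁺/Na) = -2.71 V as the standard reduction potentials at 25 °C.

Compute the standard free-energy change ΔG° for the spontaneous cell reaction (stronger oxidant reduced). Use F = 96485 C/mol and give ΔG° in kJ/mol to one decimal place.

Au³⁺/Au⁺ (E° = +1.40 V) is the cathode; Na⁺/Na (E° = -2.71 V) is the anode, so E°cell = +4.11 V.
Balancing electrons gives n = 2 (lcm of 2 and 1).
ΔG° = −nFE° = −(2)(96485)(+4.11) = -793,107 J = -793.1 kJ/mol.

-793.1 kJ/mol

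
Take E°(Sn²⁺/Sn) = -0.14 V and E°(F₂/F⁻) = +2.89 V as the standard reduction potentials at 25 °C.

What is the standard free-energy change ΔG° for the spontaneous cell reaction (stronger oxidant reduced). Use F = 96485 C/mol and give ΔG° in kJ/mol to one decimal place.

F₂/F⁻ (E° = +2.89 V) is the cathode; Sn²⁺/Sn (E° = -0.14 V) is the anode, so E°cell = +3.03 V.
Balancing electrons gives n = 2 (lcm of 2 and 2).
ΔG° = −nFE° = −(2)(96485)(+3.03) = -584,699 J = -584.7 kJ/mol.

-584.7 kJ/mol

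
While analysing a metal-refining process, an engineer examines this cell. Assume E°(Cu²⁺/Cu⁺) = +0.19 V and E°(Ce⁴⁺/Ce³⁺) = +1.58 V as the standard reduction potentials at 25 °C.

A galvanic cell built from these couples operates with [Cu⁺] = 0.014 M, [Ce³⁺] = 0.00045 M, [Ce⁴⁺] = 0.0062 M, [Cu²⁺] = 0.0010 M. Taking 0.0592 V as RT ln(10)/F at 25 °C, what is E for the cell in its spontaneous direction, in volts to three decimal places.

Ce⁴⁺/Ce³⁺ is the cathode (higher E°), Cu²⁺/Cu⁺ the anode: E°cell = +1.58 − (+0.19) = +1.39 V, n = 1.
Overall: Ce⁴⁺(aq) + Cu⁺(aq) → Ce³⁺(aq) + Cu²⁺(aq)
Q = [Ce³⁺]·[Cu²⁺] / ([Ce⁴⁺]·[Cu⁺]); log Q = -2.285.
E = E° − (0.0592/n) log Q = +1.39 − (0.0592/1)(-2.285) = +1.525 V.

+1.525 V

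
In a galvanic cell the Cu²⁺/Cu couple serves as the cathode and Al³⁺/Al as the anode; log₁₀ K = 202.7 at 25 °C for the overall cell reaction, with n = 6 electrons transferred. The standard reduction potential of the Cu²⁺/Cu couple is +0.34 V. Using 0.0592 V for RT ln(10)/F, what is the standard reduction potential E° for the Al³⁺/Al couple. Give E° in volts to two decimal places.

E°cell = (0.0592/n)·log K = (0.0592/6)(202.7) = +2.000 V.
Since Cu²⁺/Cu is the cathode and Al³⁺/Al the anode, E°cell = E°(Cu²⁺/Cu) − E°(Al³⁺/Al).
So E°(Al³⁺/Al) = E°(Cu²⁺/Cu) − E°cell = (+0.34) − (+2.000) = -1.66 V.

-1.66 V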